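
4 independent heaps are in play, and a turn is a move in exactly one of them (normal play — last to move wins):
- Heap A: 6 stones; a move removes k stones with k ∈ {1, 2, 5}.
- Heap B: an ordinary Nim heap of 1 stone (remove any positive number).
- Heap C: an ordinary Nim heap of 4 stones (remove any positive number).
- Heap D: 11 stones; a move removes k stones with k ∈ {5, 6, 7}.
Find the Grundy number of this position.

7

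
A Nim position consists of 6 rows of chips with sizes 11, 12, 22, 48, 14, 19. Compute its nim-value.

60

Compute the nim-sum pairwise:
11 ^ 12 = 7
7 ^ 22 = 17
17 ^ 48 = 33
33 ^ 14 = 47
47 ^ 19 = 60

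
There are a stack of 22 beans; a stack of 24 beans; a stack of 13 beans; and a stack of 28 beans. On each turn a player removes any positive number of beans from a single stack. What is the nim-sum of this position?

31

Nim-sum: 22 ^ 24 ^ 13 ^ 28 = 31.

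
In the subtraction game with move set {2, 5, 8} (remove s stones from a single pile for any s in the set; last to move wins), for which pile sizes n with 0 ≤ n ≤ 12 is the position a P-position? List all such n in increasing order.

Build the Grundy sequence with g(k) = mex{g(k−s) : s ∈ {2, 5, 8}, s ≤ k}:
k:     0  1  2  3  4  5  6  7  8  9 10 11 12
g(k):  0  0  1  1  0  2  1  0  2  1  0  0  1
The P-positions (g = 0) in 0..12 are 0, 1, 4, 7, 10, 11.

0, 1, 4, 7, 10, 11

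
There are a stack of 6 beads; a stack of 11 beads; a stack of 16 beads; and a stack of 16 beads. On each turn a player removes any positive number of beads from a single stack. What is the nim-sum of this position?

Nim-sum: 6 XOR 11 XOR 16 XOR 16 = 13.

13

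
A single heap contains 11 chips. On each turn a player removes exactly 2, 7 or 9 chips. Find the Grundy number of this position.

3

Compute g(0), g(1), … for moves {2, 7, 9}:
g(0) = mex{} = 0
g(1) = mex{} = 0
g(2) = mex{0} = 1
g(3) = mex{0} = 1
g(4) = mex{1} = 0
g(5) = mex{1} = 0
g(6) = mex{0} = 1
g(7) = mex{0} = 1
g(8) = mex{0,1} = 2
g(9) = mex{0,1} = 2
g(10) = mex{0,1,2} = 3
g(11) = mex{0,1,2} = 3
So g(11) = 3.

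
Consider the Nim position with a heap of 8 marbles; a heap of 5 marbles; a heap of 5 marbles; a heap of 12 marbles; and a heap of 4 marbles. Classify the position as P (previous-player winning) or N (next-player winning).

P-position

Write each in binary and XOR column by column:
  1000  (8)
  0101  (5)
  0101  (5)
  1100  (12)
  0100  (4)
  ----
  0000  (0)
The nim-sum is 0, so this is a P-position: the player to move is in a losing position under optimal play.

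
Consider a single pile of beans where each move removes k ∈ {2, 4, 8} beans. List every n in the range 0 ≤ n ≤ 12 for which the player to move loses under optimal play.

Grundy values for subtraction set {2, 4, 8}:
g(0) = mex{} = 0
g(1) = mex{} = 0
g(2) = mex{0} = 1
g(3) = mex{0} = 1
g(4) = mex{0,1} = 2
g(5) = mex{0,1} = 2
g(6) = mex{1,2} = 0
g(7) = mex{1,2} = 0
g(8) = mex{0,2} = 1
g(9) = mex{0,2} = 1
g(10) = mex{0,1} = 2
g(11) = mex{0,1} = 2
g(12) = mex{1,2} = 0
The P-positions (g = 0) in 0..12 are 0, 1, 6, 7, 12.

0, 1, 6, 7, 12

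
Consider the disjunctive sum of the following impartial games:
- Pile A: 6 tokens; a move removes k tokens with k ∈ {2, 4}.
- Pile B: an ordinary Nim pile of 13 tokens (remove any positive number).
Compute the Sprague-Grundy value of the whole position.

For pile A, compute g(0), g(1), … with moves {2, 4}:
g(0) = mex{} = 0
g(1) = mex{} = 0
g(2) = mex{0} = 1
g(3) = mex{0} = 1
g(4) = mex{0,1} = 2
g(5) = mex{0,1} = 2
g(6) = mex{1,2} = 0
So g(6) = 0.
Pile B is a plain Nim pile of size 13, so its Grundy value is 13.
The value of a disjunctive sum is the nim-sum of the parts.
Combined value = 0 ⊕ 13 = 13.

13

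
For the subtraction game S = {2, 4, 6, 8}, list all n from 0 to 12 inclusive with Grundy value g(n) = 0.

Grundy values for subtraction set {2, 4, 6, 8}:
k:     0  1  2  3  4  5  6  7  8  9 10 11 12
g(k):  0  0  1  1  2  2  3  3  4  4  0  0  1
The P-positions (g = 0) in 0..12 are 0, 1, 10, 11.

0, 1, 10, 11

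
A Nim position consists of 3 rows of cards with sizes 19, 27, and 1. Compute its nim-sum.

Nim-sum: 19 XOR 27 XOR 1 = 9.

9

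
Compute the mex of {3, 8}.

0 is not in the set, so the mex is 0.

0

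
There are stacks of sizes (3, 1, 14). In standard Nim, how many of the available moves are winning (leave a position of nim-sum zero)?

1

Nim-sum: 3 ^ 1 ^ 14 = 12.
The overall nim-sum is X = 12. A stack of size p has a winning move iff p XOR X < p (reduce it to p XOR X).
  3: 3 XOR 12 = 15 ≥ 3 — no move.
  1: 1 XOR 12 = 13 ≥ 1 — no move.
  14: 14 XOR 12 = 2 < 14 — winning move (to 2).
That gives 1 winning move.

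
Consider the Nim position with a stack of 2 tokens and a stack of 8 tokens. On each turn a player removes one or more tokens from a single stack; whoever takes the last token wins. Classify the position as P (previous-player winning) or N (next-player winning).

N-position

Compute the nim-sum pairwise:
2 ⊕ 8 = 10
The nim-sum is 10 ≠ 0, so this is an N-position: the player to move can win.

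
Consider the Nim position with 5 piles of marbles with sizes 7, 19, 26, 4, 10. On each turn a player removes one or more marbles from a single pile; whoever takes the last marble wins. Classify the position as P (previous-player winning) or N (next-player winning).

Compute the nim-sum pairwise:
7 ^ 19 = 20
20 ^ 26 = 14
14 ^ 4 = 10
10 ^ 10 = 0
The nim-sum is 0, so this is a P-position: the player to move is in a losing position under optimal play.

P-position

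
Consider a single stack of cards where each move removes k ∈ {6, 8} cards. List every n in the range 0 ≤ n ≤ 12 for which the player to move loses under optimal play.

Compute g(0), g(1), … for moves {6, 8}:
k:     0  1  2  3  4  5  6  7  8  9 10 11 12
g(k):  0  0  0  0  0  0  1  1  1  1  1  1  2
The P-positions (g = 0) in 0..12 are 0, 1, 2, 3, 4, 5.

0, 1, 2, 3, 4, 5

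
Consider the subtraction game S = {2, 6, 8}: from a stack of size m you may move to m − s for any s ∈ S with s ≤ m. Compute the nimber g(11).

3

Build the Grundy sequence with g(k) = mex{g(k−s) : s ∈ {2, 6, 8}, s ≤ k}:
k:     0  1  2  3  4  5  6  7  8  9 10 11
g(k):  0  0  1  1  0  0  1  1  2  2  3  3
So g(11) = 3.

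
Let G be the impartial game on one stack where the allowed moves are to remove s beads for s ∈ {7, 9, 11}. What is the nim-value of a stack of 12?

1

Build the Grundy sequence with g(k) = mex{g(k−s) : s ∈ {7, 9, 11}, s ≤ k}:
g(0) = mex{} = 0
g(1) = mex{} = 0
g(2) = mex{} = 0
g(3) = mex{} = 0
g(4) = mex{} = 0
g(5) = mex{} = 0
g(6) = mex{} = 0
g(7) = mex{0} = 1
g(8) = mex{0} = 1
g(9) = mex{0} = 1
g(10) = mex{0} = 1
g(11) = mex{0} = 1
g(12) = mex{0} = 1
So g(12) = 1.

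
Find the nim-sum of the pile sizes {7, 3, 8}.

12

Compute the nim-sum pairwise:
7 ^ 3 = 4
4 ^ 8 = 12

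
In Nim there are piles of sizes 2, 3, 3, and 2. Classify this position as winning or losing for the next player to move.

Nim-sum: 2 ⊕ 3 ⊕ 3 ⊕ 2 = 0.
The nim-sum is 0, so this is a P-position: the player to move is in a losing position under optimal play.

Losing position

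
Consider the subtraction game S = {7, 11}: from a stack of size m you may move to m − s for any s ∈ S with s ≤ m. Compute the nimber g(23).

Grundy values for subtraction set {7, 11}:
k:     0  1  2  3  4  5  6  7  8  9 10 11 12 13 14 15 16 17 18 19 20 21 22 23
g(k):  0  0  0  0  0  0  0  1  1  1  1  1  1  1  2  2  2  2  0  0  0  0  0  0
So g(23) = 0.

0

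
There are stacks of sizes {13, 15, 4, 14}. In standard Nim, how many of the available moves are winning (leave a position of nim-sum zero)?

3

Write each in binary and XOR column by column:
  1101  (13)
  1111  (15)
  0100  (4)
  1110  (14)
  ----
  1000  (8)
The overall nim-sum is X = 8. A stack of size p has a winning move iff p XOR X < p (reduce it to p XOR X).
  13: 13 XOR 8 = 5 < 13 — winning move (to 5).
  15: 15 XOR 8 = 7 < 15 — winning move (to 7).
  4: 4 XOR 8 = 12 ≥ 4 — no move.
  14: 14 XOR 8 = 6 < 14 — winning move (to 6).
That gives 3 winning moves.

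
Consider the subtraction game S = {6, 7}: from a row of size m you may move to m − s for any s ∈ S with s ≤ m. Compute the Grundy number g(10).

Build the Grundy sequence with g(k) = mex{g(k−s) : s ∈ {6, 7}, s ≤ k}:
g(0) = mex{} = 0
g(1) = mex{} = 0
g(2) = mex{} = 0
g(3) = mex{} = 0
g(4) = mex{} = 0
g(5) = mex{} = 0
g(6) = mex{0} = 1
g(7) = mex{0} = 1
g(8) = mex{0} = 1
g(9) = mex{0} = 1
g(10) = mex{0} = 1
So g(10) = 1.

1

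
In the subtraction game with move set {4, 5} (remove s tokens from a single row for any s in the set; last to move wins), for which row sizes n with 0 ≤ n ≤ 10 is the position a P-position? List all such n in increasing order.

0, 1, 2, 3, 9, 10

Compute g(0), g(1), … for moves {4, 5}:
k:     0  1  2  3  4  5  6  7  8  9 10
g(k):  0  0  0  0  1  1  1  1  2  0  0
The P-positions (g = 0) in 0..10 are 0, 1, 2, 3, 9, 10.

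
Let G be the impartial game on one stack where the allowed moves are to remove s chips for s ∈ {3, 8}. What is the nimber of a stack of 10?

Compute g(0), g(1), … for moves {3, 8}:
g(0) = mex{} = 0
g(1) = mex{} = 0
g(2) = mex{} = 0
g(3) = mex{0} = 1
g(4) = mex{0} = 1
g(5) = mex{0} = 1
g(6) = mex{1} = 0
g(7) = mex{1} = 0
g(8) = mex{0,1} = 2
g(9) = mex{0} = 1
g(10) = mex{0} = 1
So g(10) = 1.

1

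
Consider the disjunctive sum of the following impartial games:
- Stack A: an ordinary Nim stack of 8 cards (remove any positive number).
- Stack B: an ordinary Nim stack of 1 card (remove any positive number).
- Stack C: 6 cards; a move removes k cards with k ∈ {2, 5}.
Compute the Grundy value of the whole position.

8

Stack A is a plain Nim stack of size 8, so its Grundy value is 8.
Stack B is a plain Nim stack of size 1, so its Grundy value is 1.
For stack C, compute g(0), g(1), … with moves {2, 5}:
g(0) = mex{} = 0
g(1) = mex{} = 0
g(2) = mex{0} = 1
g(3) = mex{0} = 1
g(4) = mex{1} = 0
g(5) = mex{0,1} = 2
g(6) = mex{0} = 1
So g(6) = 1.
By the Sprague-Grundy theorem, the Grundy value of a sum of independent games is the XOR of the component values.
Combined value = 8 ⊕ 1 ⊕ 1 = 8.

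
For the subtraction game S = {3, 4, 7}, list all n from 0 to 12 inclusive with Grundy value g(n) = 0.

Build the Grundy sequence with g(k) = mex{g(k−s) : s ∈ {3, 4, 7}, s ≤ k}:
k:     0  1  2  3  4  5  6  7  8  9 10 11 12
g(k):  0  0  0  1  1  1  2  2  2  3  0  0  0
The P-positions (g = 0) in 0..12 are 0, 1, 2, 10, 11, 12.

0, 1, 2, 10, 11, 12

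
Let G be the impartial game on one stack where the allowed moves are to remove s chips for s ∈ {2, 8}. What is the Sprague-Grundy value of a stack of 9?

2

Grundy values for subtraction set {2, 8}:
k:     0  1  2  3  4  5  6  7  8  9
g(k):  0  0  1  1  0  0  1  1  2  2
So g(9) = 2.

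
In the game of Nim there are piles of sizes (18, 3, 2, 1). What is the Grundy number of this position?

In binary:
  10010  (18)
  00011  (3)
  00010  (2)
  00001  (1)
  -----
  10010  (18)

18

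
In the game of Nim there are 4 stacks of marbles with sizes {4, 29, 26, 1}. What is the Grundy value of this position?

2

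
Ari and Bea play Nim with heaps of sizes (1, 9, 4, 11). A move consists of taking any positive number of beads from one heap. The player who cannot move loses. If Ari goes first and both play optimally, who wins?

Ari wins

Write each in binary and XOR column by column:
  0001  (1)
  1001  (9)
  0100  (4)
  1011  (11)
  ----
  0111  (7)
The nim-sum is 7 ≠ 0, so this is an N-position: the player to move can win; Ari has a winning move.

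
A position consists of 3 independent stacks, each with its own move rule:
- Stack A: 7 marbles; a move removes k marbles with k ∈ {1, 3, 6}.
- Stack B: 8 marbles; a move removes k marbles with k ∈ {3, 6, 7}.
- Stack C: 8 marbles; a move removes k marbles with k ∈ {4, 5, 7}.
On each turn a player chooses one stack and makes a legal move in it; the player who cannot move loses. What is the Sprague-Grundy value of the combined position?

Grundy values for stack A (subtraction set {1, 3, 6}):
k:     0  1  2  3  4  5  6  7
g(k):  0  1  0  1  0  1  2  3
So g(7) = 3.
For stack B, compute g(0), g(1), … with moves {3, 6, 7}:
k:     0  1  2  3  4  5  6  7  8
g(k):  0  0  0  1  1  1  2  2  2
So g(8) = 2.
Grundy values for stack C (subtraction set {4, 5, 7}):
g(0) = mex{} = 0
g(1) = mex{} = 0
g(2) = mex{} = 0
g(3) = mex{} = 0
g(4) = mex{0} = 1
g(5) = mex{0} = 1
g(6) = mex{0} = 1
g(7) = mex{0} = 1
g(8) = mex{0,1} = 2
So g(8) = 2.
The value of a disjunctive sum is the nim-sum of the parts.
Combined value = 3 ⊕ 2 ⊕ 2 = 3.

3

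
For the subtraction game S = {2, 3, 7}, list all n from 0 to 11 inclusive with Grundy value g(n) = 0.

0, 1, 5, 6, 10, 11

Build the Grundy sequence with g(k) = mex{g(k−s) : s ∈ {2, 3, 7}, s ≤ k}:
g(0) = mex{} = 0
g(1) = mex{} = 0
g(2) = mex{0} = 1
g(3) = mex{0} = 1
g(4) = mex{0,1} = 2
g(5) = mex{1} = 0
g(6) = mex{1,2} = 0
g(7) = mex{0,2} = 1
g(8) = mex{0} = 1
g(9) = mex{0,1} = 2
g(10) = mex{1} = 0
g(11) = mex{1,2} = 0
The P-positions (g = 0) in 0..11 are 0, 1, 5, 6, 10, 11.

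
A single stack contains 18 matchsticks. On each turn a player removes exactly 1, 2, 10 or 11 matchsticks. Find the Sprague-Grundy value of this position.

Build the Grundy sequence with g(k) = mex{g(k−s) : s ∈ {1, 2, 10, 11}, s ≤ k}:
k:     0  1  2  3  4  5  6  7  8  9 10 11 12 13 14 15 16 17 18
g(k):  0  1  2  0  1  2  0  1  2  0  1  2  0  1  2  0  1  2  0
So g(18) = 0.

0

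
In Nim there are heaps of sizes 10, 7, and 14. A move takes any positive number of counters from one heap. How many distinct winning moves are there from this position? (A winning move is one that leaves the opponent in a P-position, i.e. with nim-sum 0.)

3

In binary:
  1010  (10)
  0111  (7)
  1110  (14)
  ----
  0011  (3)
The overall nim-sum is X = 3. A heap of size p has a winning move iff p XOR X < p (reduce it to p XOR X).
  10: 10 XOR 3 = 9 < 10 — winning move (to 9).
  7: 7 XOR 3 = 4 < 7 — winning move (to 4).
  14: 14 XOR 3 = 13 < 14 — winning move (to 13).
That gives 3 winning moves.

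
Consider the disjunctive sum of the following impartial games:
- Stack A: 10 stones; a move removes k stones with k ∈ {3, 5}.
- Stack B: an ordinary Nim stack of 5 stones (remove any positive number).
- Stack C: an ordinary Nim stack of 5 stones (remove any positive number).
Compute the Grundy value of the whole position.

0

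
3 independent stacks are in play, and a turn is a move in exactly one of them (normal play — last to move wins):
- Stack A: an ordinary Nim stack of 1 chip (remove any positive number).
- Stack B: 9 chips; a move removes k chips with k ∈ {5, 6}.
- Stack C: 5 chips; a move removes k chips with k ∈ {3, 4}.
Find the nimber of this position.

Stack A is a plain Nim stack of size 1, so its Grundy value is 1.
Build the Grundy sequence for stack B with g(k) = mex{g(k−s) : s ∈ {5, 6}, s ≤ k}:
k:     0  1  2  3  4  5  6  7  8  9
g(k):  0  0  0  0  0  1  1  1  1  1
So g(9) = 1.
Grundy values for stack C (subtraction set {3, 4}):
k:     0  1  2  3  4  5
g(k):  0  0  0  1  1  1
So g(5) = 1.
By the Sprague-Grundy theorem, the Grundy value of a sum of independent games is the XOR of the component values.
Combined value = 1 XOR 1 XOR 1 = 1.

1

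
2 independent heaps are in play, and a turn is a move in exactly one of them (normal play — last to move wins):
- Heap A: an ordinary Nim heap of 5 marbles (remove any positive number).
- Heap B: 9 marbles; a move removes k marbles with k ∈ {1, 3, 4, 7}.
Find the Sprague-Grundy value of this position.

4

Heap A is a plain Nim heap of size 5, so its Grundy value is 5.
For heap B, compute g(0), g(1), … with moves {1, 3, 4, 7}:
k:     0  1  2  3  4  5  6  7  8  9
g(k):  0  1  0  1  2  3  2  3  0  1
So g(9) = 1.
By the Sprague-Grundy theorem, the Grundy value of a sum of independent games is the XOR of the component values.
Combined value = 5 ⊕ 1 = 4.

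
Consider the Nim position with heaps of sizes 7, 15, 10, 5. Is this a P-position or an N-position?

N-position

Nim-sum: 7 ⊕ 15 ⊕ 10 ⊕ 5 = 7.
The nim-sum is 7 ≠ 0, so this is an N-position: the player to move can win.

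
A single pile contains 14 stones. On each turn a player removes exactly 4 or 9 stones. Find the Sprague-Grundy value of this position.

0

Grundy values for subtraction set {4, 9}:
g(0) = mex{} = 0
g(1) = mex{} = 0
g(2) = mex{} = 0
g(3) = mex{} = 0
g(4) = mex{0} = 1
g(5) = mex{0} = 1
g(6) = mex{0} = 1
g(7) = mex{0} = 1
g(8) = mex{1} = 0
g(9) = mex{0,1} = 2
g(10) = mex{0,1} = 2
g(11) = mex{0,1} = 2
g(12) = mex{0} = 1
g(13) = mex{1,2} = 0
g(14) = mex{1,2} = 0
So g(14) = 0.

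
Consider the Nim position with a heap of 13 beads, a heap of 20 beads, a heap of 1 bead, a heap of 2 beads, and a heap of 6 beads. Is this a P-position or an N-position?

Bitwise XOR of the heap sizes:
  01101  (13)
  10100  (20)
  00001  (1)
  00010  (2)
  00110  (6)
  -----
  11100  (28)
The nim-sum is 28 ≠ 0, so this is an N-position: the player to move can win.

N-position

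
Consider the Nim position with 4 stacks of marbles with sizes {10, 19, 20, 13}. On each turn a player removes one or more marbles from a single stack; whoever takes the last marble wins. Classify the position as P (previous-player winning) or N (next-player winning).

P-position

Nim-sum: 10 ⊕ 19 ⊕ 20 ⊕ 13 = 0.
The nim-sum is 0, so this is a P-position: the player to move is in a losing position under optimal play.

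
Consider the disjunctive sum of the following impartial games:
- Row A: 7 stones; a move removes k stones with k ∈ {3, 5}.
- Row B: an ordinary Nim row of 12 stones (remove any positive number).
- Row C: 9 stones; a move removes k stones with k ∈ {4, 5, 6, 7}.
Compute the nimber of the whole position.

For row A, compute g(0), g(1), … with moves {3, 5}:
k:     0  1  2  3  4  5  6  7
g(k):  0  0  0  1  1  1  2  2
So g(7) = 2.
Row B is a plain Nim row of size 12, so its Grundy value is 12.
Grundy values for row C (subtraction set {4, 5, 6, 7}):
k:     0  1  2  3  4  5  6  7  8  9
g(k):  0  0  0  0  1  1  1  1  2  2
So g(9) = 2.
By the Sprague-Grundy theorem, the Grundy value of a sum of independent games is the XOR of the component values.
Combined value = 2 ⊕ 12 ⊕ 2 = 12.

12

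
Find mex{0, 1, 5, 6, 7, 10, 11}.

The values 0, 1 are all present; 2 is the first non-negative integer missing from the set.

2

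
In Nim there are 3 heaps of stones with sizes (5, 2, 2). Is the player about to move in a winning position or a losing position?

Winning position

Compute the nim-sum pairwise:
5 ⊕ 2 = 7
7 ⊕ 2 = 5
The nim-sum is 5 ≠ 0, so this is an N-position: the player to move can win.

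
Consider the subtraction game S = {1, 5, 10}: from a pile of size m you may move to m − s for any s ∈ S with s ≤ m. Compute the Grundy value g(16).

1

Compute g(0), g(1), … for moves {1, 5, 10}:
k:     0  1  2  3  4  5  6  7  8  9 10 11 12 13 14 15 16
g(k):  0  1  0  1  0  1  0  1  0  1  2  3  2  3  2  0  1
So g(16) = 1.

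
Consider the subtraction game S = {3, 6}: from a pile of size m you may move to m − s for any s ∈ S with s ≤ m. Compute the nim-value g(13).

Grundy values for subtraction set {3, 6}:
g(0) = mex{} = 0
g(1) = mex{} = 0
g(2) = mex{} = 0
g(3) = mex{0} = 1
g(4) = mex{0} = 1
g(5) = mex{0} = 1
g(6) = mex{0,1} = 2
g(7) = mex{0,1} = 2
g(8) = mex{0,1} = 2
g(9) = mex{1,2} = 0
g(10) = mex{1,2} = 0
g(11) = mex{1,2} = 0
g(12) = mex{0,2} = 1
g(13) = mex{0,2} = 1
So g(13) = 1.

1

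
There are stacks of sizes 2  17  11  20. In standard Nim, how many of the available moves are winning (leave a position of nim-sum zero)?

1

In binary:
  00010  (2)
  10001  (17)
  01011  (11)
  10100  (20)
  -----
  01100  (12)
The overall nim-sum is X = 12. A stack of size p has a winning move iff p XOR X < p (reduce it to p XOR X).
  2: 2 XOR 12 = 14 ≥ 2 — no move.
  17: 17 XOR 12 = 29 ≥ 17 — no move.
  11: 11 XOR 12 = 7 < 11 — winning move (to 7).
  20: 20 XOR 12 = 24 ≥ 20 — no move.
That gives 1 winning move.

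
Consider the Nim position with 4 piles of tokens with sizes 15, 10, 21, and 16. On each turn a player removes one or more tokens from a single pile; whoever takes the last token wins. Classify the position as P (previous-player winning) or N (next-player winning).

P-position

Bitwise XOR of the heap sizes:
  01111  (15)
  01010  (10)
  10101  (21)
  10000  (16)
  -----
  00000  (0)
The nim-sum is 0, so this is a P-position: the player to move is in a losing position under optimal play.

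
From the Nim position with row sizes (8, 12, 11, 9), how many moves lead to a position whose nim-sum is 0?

1

Bitwise XOR of the heap sizes:
  1000  (8)
  1100  (12)
  1011  (11)
  1001  (9)
  ----
  0110  (6)
The overall nim-sum is X = 6. A row of size p has a winning move iff p XOR X < p (reduce it to p XOR X).
  8: 8 XOR 6 = 14 ≥ 8 — no move.
  12: 12 XOR 6 = 10 < 12 — winning move (to 10).
  11: 11 XOR 6 = 13 ≥ 11 — no move.
  9: 9 XOR 6 = 15 ≥ 9 — no move.
That gives 1 winning move.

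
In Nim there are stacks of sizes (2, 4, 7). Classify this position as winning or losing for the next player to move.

Compute the nim-sum pairwise:
2 ⊕ 4 = 6
6 ⊕ 7 = 1
The nim-sum is 1 ≠ 0, so this is an N-position: the player to move can win.

Winning position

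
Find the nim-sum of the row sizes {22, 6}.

Compute the nim-sum pairwise:
22 ^ 6 = 16

16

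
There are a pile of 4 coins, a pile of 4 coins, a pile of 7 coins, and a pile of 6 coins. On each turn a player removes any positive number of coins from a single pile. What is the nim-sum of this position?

1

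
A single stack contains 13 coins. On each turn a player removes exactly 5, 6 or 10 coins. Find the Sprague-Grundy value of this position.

2

Compute g(0), g(1), … for moves {5, 6, 10}:
k:     0  1  2  3  4  5  6  7  8  9 10 11 12 13
g(k):  0  0  0  0  0  1  1  1  1  1  2  2  2  2
So g(13) = 2.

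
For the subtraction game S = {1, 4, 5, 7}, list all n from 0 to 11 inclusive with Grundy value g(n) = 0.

0, 2, 8, 10

Build the Grundy sequence with g(k) = mex{g(k−s) : s ∈ {1, 4, 5, 7}, s ≤ k}:
g(0) = mex{} = 0
g(1) = mex{0} = 1
g(2) = mex{1} = 0
g(3) = mex{0} = 1
g(4) = mex{0,1} = 2
g(5) = mex{0,1,2} = 3
g(6) = mex{0,1,3} = 2
g(7) = mex{0,1,2} = 3
g(8) = mex{1,2,3} = 0
g(9) = mex{0,2,3} = 1
g(10) = mex{1,2,3} = 0
g(11) = mex{0,2,3} = 1
The P-positions (g = 0) in 0..11 are 0, 2, 8, 10.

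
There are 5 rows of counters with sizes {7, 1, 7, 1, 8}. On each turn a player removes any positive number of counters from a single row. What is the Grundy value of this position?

Compute the nim-sum pairwise:
7 XOR 1 = 6
6 XOR 7 = 1
1 XOR 1 = 0
0 XOR 8 = 8

8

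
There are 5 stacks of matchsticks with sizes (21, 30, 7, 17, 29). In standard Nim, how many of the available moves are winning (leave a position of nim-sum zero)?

In binary:
  10101  (21)
  11110  (30)
  00111  (7)
  10001  (17)
  11101  (29)
  -----
  00000  (0)
The nim-sum is already 0, so every move leaves a nonzero nim-sum — there are no winning moves.

0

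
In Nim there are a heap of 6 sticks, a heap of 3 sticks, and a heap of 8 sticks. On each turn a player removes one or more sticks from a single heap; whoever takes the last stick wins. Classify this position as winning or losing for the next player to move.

Winning position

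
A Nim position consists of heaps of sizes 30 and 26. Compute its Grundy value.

Write each in binary and XOR column by column:
  11110  (30)
  11010  (26)
  -----
  00100  (4)

4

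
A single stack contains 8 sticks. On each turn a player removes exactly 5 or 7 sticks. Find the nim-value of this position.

1

Build the Grundy sequence with g(k) = mex{g(k−s) : s ∈ {5, 7}, s ≤ k}:
g(0) = mex{} = 0
g(1) = mex{} = 0
g(2) = mex{} = 0
g(3) = mex{} = 0
g(4) = mex{} = 0
g(5) = mex{0} = 1
g(6) = mex{0} = 1
g(7) = mex{0} = 1
g(8) = mex{0} = 1
So g(8) = 1.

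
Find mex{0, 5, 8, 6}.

0 is in the set but 1 is not, so the mex is 1.

1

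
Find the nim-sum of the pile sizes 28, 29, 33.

32

Bitwise XOR of the heap sizes:
  011100  (28)
  011101  (29)
  100001  (33)
  ------
  100000  (32)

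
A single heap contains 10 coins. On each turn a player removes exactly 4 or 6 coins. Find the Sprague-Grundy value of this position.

Compute g(0), g(1), … for moves {4, 6}:
k:     0  1  2  3  4  5  6  7  8  9 10
g(k):  0  0  0  0  1  1  1  1  2  2  0
So g(10) = 0.

0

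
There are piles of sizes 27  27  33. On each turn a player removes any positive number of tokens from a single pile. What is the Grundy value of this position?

33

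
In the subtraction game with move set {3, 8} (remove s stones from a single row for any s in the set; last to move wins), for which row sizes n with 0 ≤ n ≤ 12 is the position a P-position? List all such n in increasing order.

0, 1, 2, 6, 7, 11, 12

Compute g(0), g(1), … for moves {3, 8}:
k:     0  1  2  3  4  5  6  7  8  9 10 11 12
g(k):  0  0  0  1  1  1  0  0  2  1  1  0  0
The P-positions (g = 0) in 0..12 are 0, 1, 2, 6, 7, 11, 12.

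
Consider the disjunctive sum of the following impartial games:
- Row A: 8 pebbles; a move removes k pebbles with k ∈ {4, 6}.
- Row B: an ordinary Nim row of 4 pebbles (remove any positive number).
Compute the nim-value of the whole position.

6

Build the Grundy sequence for row A with g(k) = mex{g(k−s) : s ∈ {4, 6}, s ≤ k}:
g(0) = mex{} = 0
g(1) = mex{} = 0
g(2) = mex{} = 0
g(3) = mex{} = 0
g(4) = mex{0} = 1
g(5) = mex{0} = 1
g(6) = mex{0} = 1
g(7) = mex{0} = 1
g(8) = mex{0,1} = 2
So g(8) = 2.
Row B is a plain Nim row of size 4, so its Grundy value is 4.
By the Sprague-Grundy theorem, the Grundy value of a sum of independent games is the XOR of the component values.
Combined value = 2 XOR 4 = 6.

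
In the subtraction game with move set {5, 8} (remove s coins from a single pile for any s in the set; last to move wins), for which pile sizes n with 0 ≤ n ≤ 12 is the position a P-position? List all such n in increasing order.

0, 1, 2, 3, 4

Compute g(0), g(1), … for moves {5, 8}:
g(0) = mex{} = 0
g(1) = mex{} = 0
g(2) = mex{} = 0
g(3) = mex{} = 0
g(4) = mex{} = 0
g(5) = mex{0} = 1
g(6) = mex{0} = 1
g(7) = mex{0} = 1
g(8) = mex{0} = 1
g(9) = mex{0} = 1
g(10) = mex{0,1} = 2
g(11) = mex{0,1} = 2
g(12) = mex{0,1} = 2
The P-positions (g = 0) in 0..12 are 0, 1, 2, 3, 4.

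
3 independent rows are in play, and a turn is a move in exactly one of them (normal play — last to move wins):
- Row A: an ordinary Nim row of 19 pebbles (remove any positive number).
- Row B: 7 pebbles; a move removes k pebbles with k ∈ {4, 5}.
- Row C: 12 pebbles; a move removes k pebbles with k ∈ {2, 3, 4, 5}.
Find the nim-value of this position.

16

Row A is a plain Nim row of size 19, so its Grundy value is 19.
For row B, compute g(0), g(1), … with moves {4, 5}:
k:     0  1  2  3  4  5  6  7
g(k):  0  0  0  0  1  1  1  1
So g(7) = 1.
Build the Grundy sequence for row C with g(k) = mex{g(k−s) : s ∈ {2, 3, 4, 5}, s ≤ k}:
k:     0  1  2  3  4  5  6  7  8  9 10 11 12
g(k):  0  0  1  1  2  2  3  0  0  1  1  2  2
So g(12) = 2.
The value of a disjunctive sum is the nim-sum of the parts.
Combined value = 19 XOR 1 XOR 2 = 16.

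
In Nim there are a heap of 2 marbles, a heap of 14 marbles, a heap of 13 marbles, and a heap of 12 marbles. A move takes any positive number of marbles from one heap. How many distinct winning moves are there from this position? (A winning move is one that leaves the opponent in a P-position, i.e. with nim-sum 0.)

Nim-sum: 2 ^ 14 ^ 13 ^ 12 = 13.
The overall nim-sum is X = 13. A heap of size p has a winning move iff p XOR X < p (reduce it to p XOR X).
  2: 2 XOR 13 = 15 ≥ 2 — no move.
  14: 14 XOR 13 = 3 < 14 — winning move (to 3).
  13: 13 XOR 13 = 0 < 13 — winning move (to 0).
  12: 12 XOR 13 = 1 < 12 — winning move (to 1).
That gives 3 winning moves.

3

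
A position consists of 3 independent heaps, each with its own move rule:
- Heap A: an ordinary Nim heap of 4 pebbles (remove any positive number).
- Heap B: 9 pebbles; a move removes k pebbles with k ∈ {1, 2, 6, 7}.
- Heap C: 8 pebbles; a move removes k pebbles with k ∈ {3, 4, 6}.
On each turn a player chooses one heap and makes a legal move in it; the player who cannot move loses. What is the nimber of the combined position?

Heap A is a plain Nim heap of size 4, so its Grundy value is 4.
Build the Grundy sequence for heap B with g(k) = mex{g(k−s) : s ∈ {1, 2, 6, 7}, s ≤ k}:
k:     0  1  2  3  4  5  6  7  8  9
g(k):  0  1  2  0  1  2  3  4  0  1
So g(9) = 1.
Grundy values for heap C (subtraction set {3, 4, 6}):
g(0) = mex{} = 0
g(1) = mex{} = 0
g(2) = mex{} = 0
g(3) = mex{0} = 1
g(4) = mex{0} = 1
g(5) = mex{0} = 1
g(6) = mex{0,1} = 2
g(7) = mex{0,1} = 2
g(8) = mex{0,1} = 2
So g(8) = 2.
By the Sprague-Grundy theorem, the Grundy value of a sum of independent games is the XOR of the component values.
Combined value = 4 XOR 1 XOR 2 = 7.

7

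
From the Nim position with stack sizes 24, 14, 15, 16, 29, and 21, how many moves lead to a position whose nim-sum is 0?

3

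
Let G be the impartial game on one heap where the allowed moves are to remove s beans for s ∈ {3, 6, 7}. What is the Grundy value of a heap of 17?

Compute g(0), g(1), … for moves {3, 6, 7}:
k:     0  1  2  3  4  5  6  7  8  9 10 11 12 13 14 15 16 17
g(k):  0  0  0  1  1  1  2  2  2  3  0  0  0  1  1  1  2  2
So g(17) = 2.

2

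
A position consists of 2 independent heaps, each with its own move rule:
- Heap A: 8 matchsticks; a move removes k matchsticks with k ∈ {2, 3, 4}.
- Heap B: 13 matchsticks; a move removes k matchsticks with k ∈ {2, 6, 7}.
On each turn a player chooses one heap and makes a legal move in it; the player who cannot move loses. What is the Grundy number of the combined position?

1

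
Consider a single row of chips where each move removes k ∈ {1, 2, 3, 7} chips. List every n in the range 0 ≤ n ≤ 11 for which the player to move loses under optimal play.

Grundy values for subtraction set {1, 2, 3, 7}:
g(0) = mex{} = 0
g(1) = mex{0} = 1
g(2) = mex{0,1} = 2
g(3) = mex{0,1,2} = 3
g(4) = mex{1,2,3} = 0
g(5) = mex{0,2,3} = 1
g(6) = mex{0,1,3} = 2
g(7) = mex{0,1,2} = 3
g(8) = mex{1,2,3} = 0
g(9) = mex{0,2,3} = 1
g(10) = mex{0,1,3} = 2
g(11) = mex{0,1,2} = 3
The P-positions (g = 0) in 0..11 are 0, 4, 8.

0, 4, 8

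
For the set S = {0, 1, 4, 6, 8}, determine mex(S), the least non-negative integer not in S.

2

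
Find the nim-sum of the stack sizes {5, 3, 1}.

Nim-sum: 5 ^ 3 ^ 1 = 7.

7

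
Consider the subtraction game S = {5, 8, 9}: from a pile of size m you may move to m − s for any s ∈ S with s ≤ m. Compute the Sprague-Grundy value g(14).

Build the Grundy sequence with g(k) = mex{g(k−s) : s ∈ {5, 8, 9}, s ≤ k}:
g(0) = mex{} = 0
g(1) = mex{} = 0
g(2) = mex{} = 0
g(3) = mex{} = 0
g(4) = mex{} = 0
g(5) = mex{0} = 1
g(6) = mex{0} = 1
g(7) = mex{0} = 1
g(8) = mex{0} = 1
g(9) = mex{0} = 1
g(10) = mex{0,1} = 2
g(11) = mex{0,1} = 2
g(12) = mex{0,1} = 2
g(13) = mex{0,1} = 2
g(14) = mex{1} = 0
So g(14) = 0.

0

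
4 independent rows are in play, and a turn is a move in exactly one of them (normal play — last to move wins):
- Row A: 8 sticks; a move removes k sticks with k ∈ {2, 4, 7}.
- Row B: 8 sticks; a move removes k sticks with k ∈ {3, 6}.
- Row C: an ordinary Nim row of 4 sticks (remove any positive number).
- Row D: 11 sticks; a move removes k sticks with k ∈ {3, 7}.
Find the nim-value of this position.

Build the Grundy sequence for row A with g(k) = mex{g(k−s) : s ∈ {2, 4, 7}, s ≤ k}:
g(0) = mex{} = 0
g(1) = mex{} = 0
g(2) = mex{0} = 1
g(3) = mex{0} = 1
g(4) = mex{0,1} = 2
g(5) = mex{0,1} = 2
g(6) = mex{1,2} = 0
g(7) = mex{0,1,2} = 3
g(8) = mex{0,2} = 1
So g(8) = 1.
Grundy values for row B (subtraction set {3, 6}):
g(0) = mex{} = 0
g(1) = mex{} = 0
g(2) = mex{} = 0
g(3) = mex{0} = 1
g(4) = mex{0} = 1
g(5) = mex{0} = 1
g(6) = mex{0,1} = 2
g(7) = mex{0,1} = 2
g(8) = mex{0,1} = 2
So g(8) = 2.
Row C is a plain Nim row of size 4, so its Grundy value is 4.
Grundy values for row D (subtraction set {3, 7}):
k:     0  1  2  3  4  5  6  7  8  9 10 11
g(k):  0  0  0  1  1  1  0  2  2  1  0  0
So g(11) = 0.
By the Sprague-Grundy theorem, the Grundy value of a sum of independent games is the XOR of the component values.
Combined value = 1 ⊕ 2 ⊕ 4 ⊕ 0 = 7.

7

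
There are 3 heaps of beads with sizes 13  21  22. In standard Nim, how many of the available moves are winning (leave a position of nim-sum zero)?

1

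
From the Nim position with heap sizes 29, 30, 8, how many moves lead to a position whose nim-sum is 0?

3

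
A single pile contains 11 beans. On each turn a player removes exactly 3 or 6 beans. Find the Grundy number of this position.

0

Compute g(0), g(1), … for moves {3, 6}:
k:     0  1  2  3  4  5  6  7  8  9 10 11
g(k):  0  0  0  1  1  1  2  2  2  0  0  0
So g(11) = 0.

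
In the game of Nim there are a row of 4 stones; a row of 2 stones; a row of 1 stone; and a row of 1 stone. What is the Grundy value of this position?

Write each in binary and XOR column by column:
  100  (4)
  010  (2)
  001  (1)
  001  (1)
  ---
  110  (6)

6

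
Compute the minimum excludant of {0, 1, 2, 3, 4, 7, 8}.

5

The values 0, 1, 2, 3, 4 are all present; 5 is the first non-negative integer missing from the set.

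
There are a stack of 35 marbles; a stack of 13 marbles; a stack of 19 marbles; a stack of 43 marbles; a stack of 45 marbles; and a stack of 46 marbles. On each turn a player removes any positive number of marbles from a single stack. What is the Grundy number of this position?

21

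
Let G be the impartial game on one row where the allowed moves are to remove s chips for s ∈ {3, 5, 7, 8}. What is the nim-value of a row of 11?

0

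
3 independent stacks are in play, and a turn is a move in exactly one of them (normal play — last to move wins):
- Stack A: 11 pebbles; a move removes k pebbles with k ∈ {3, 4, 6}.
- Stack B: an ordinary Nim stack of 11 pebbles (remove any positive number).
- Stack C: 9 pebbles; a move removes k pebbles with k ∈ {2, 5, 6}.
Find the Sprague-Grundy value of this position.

9

Grundy values for stack A (subtraction set {3, 4, 6}):
g(0) = mex{} = 0
g(1) = mex{} = 0
g(2) = mex{} = 0
g(3) = mex{0} = 1
g(4) = mex{0} = 1
g(5) = mex{0} = 1
g(6) = mex{0,1} = 2
g(7) = mex{0,1} = 2
g(8) = mex{0,1} = 2
g(9) = mex{1,2} = 0
g(10) = mex{1,2} = 0
g(11) = mex{1,2} = 0
So g(11) = 0.
Stack B is a plain Nim stack of size 11, so its Grundy value is 11.
For stack C, compute g(0), g(1), … with moves {2, 5, 6}:
g(0) = mex{} = 0
g(1) = mex{} = 0
g(2) = mex{0} = 1
g(3) = mex{0} = 1
g(4) = mex{1} = 0
g(5) = mex{0,1} = 2
g(6) = mex{0} = 1
g(7) = mex{0,1,2} = 3
g(8) = mex{1} = 0
g(9) = mex{0,1,3} = 2
So g(9) = 2.
By the Sprague-Grundy theorem, the Grundy value of a sum of independent games is the XOR of the component values.
Combined value = 0 XOR 11 XOR 2 = 9.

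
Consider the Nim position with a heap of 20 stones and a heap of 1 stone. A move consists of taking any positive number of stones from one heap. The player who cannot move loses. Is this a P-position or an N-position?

N-position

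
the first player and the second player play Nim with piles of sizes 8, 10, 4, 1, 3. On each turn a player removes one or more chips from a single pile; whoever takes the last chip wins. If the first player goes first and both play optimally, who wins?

the first player wins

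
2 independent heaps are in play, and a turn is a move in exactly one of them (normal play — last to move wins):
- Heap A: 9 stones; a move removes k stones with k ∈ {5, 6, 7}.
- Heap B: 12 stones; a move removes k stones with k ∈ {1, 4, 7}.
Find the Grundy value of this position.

3

For heap A, compute g(0), g(1), … with moves {5, 6, 7}:
k:     0  1  2  3  4  5  6  7  8  9
g(k):  0  0  0  0  0  1  1  1  1  1
So g(9) = 1.
Build the Grundy sequence for heap B with g(k) = mex{g(k−s) : s ∈ {1, 4, 7}, s ≤ k}:
g(0) = mex{} = 0
g(1) = mex{0} = 1
g(2) = mex{1} = 0
g(3) = mex{0} = 1
g(4) = mex{0,1} = 2
g(5) = mex{1,2} = 0
g(6) = mex{0} = 1
g(7) = mex{0,1} = 2
g(8) = mex{1,2} = 0
g(9) = mex{0} = 1
g(10) = mex{1} = 0
g(11) = mex{0,2} = 1
g(12) = mex{0,1} = 2
So g(12) = 2.
The value of a disjunctive sum is the nim-sum of the parts.
Combined value = 1 ⊕ 2 = 3.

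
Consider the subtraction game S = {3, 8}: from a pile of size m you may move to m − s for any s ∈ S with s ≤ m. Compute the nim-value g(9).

1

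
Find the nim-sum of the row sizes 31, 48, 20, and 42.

Nim-sum: 31 ⊕ 48 ⊕ 20 ⊕ 42 = 17.

17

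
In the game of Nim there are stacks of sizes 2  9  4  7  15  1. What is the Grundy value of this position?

Bitwise XOR of the heap sizes:
  0010  (2)
  1001  (9)
  0100  (4)
  0111  (7)
  1111  (15)
  0001  (1)
  ----
  0110  (6)

6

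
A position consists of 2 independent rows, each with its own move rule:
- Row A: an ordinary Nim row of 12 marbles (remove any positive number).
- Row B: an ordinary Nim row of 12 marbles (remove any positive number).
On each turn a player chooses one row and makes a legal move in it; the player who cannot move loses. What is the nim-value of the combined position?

0

Row A is a plain Nim row of size 12, so its Grundy value is 12.
Row B is a plain Nim row of size 12, so its Grundy value is 12.
The value of a disjunctive sum is the nim-sum of the parts.
Combined value = 12 ⊕ 12 = 0.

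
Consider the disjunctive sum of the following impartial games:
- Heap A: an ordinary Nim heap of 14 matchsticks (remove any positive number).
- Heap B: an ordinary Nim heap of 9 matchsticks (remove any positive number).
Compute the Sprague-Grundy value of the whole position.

7

Heap A is a plain Nim heap of size 14, so its Grundy value is 14.
Heap B is a plain Nim heap of size 9, so its Grundy value is 9.
The value of a disjunctive sum is the nim-sum of the parts.
Combined value = 14 ⊕ 9 = 7.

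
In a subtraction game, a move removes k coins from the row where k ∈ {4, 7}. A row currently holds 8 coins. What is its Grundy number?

2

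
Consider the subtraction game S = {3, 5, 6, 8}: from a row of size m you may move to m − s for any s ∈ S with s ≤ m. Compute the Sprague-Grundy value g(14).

1

Compute g(0), g(1), … for moves {3, 5, 6, 8}:
g(0) = mex{} = 0
g(1) = mex{} = 0
g(2) = mex{} = 0
g(3) = mex{0} = 1
g(4) = mex{0} = 1
g(5) = mex{0} = 1
g(6) = mex{0,1} = 2
g(7) = mex{0,1} = 2
g(8) = mex{0,1} = 2
g(9) = mex{0,1,2} = 3
g(10) = mex{0,1,2} = 3
g(11) = mex{1,2} = 0
g(12) = mex{1,2,3} = 0
g(13) = mex{1,2,3} = 0
g(14) = mex{0,2,3} = 1
So g(14) = 1.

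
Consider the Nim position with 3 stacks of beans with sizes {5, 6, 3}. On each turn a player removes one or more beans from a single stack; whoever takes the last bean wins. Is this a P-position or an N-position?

P-position

Compute the nim-sum pairwise:
5 ⊕ 6 = 3
3 ⊕ 3 = 0
The nim-sum is 0, so this is a P-position: the player to move is in a losing position under optimal play.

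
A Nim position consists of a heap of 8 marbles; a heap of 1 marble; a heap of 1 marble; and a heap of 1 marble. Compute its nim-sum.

Nim-sum: 8 ⊕ 1 ⊕ 1 ⊕ 1 = 9.

9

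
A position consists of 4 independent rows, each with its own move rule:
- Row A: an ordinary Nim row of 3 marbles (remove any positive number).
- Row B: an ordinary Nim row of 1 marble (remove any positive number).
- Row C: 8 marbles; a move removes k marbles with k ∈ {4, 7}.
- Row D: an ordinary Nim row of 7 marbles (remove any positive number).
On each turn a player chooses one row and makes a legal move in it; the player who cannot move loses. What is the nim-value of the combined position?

7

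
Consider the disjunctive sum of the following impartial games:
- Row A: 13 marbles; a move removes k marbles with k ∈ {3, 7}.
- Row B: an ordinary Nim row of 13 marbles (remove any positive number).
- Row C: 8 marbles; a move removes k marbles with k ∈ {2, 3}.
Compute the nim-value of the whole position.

13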